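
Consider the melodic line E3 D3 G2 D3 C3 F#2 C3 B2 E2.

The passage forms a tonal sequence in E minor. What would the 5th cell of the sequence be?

A2 G2 C2

Unit = 3 notes; the statements start on E3, D3, C3, moving down a 2nd each time.
Continuing the starts: B2 → A2.
So cell 5 is A2 G2 C2.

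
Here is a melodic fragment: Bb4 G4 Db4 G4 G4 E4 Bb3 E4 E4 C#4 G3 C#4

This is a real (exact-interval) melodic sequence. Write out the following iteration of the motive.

C#4 A#3 E3 A#3

The 4-note cells begin on Bb4, G4, E4 — each down a 3rd from the last.
So cell 4 is C#4 A#3 E3 A#3.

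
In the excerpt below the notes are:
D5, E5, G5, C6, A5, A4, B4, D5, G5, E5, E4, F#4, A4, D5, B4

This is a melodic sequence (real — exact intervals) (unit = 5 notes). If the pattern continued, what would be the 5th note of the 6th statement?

G#3

The unit is 5 notes. Position-5 pitches of the 3 shown cells: A5, E5, B4.
Carrying that down a 4th forward: F#4 → C#4 → G#3.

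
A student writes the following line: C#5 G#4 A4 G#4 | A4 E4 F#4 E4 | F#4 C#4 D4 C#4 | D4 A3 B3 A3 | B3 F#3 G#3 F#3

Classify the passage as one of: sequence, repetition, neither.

Each 4-note cell is the previous one transposed down a 3rd.

sequence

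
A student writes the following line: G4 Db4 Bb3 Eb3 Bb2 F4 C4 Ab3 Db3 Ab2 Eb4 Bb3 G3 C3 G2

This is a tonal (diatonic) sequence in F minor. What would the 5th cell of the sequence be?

C4 G3 Eb3 Ab2 Eb2

The 5-note cells begin on G4, F4, Eb4 — each down a 2nd from the last.
Extending down a 2nd: Db4 → C4.
Statement 5 starts on C4 and keeps the same diatonic contour: C4 G3 Eb3 Ab2 Eb2.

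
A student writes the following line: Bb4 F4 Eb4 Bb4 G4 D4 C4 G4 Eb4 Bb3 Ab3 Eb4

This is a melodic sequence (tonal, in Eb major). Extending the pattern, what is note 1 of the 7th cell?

Grouping in 4s, the 1st note of each cell is Bb4, G4, Eb4.
Each moves down a 3rd. Continuing: C4 → Ab3 → F3 → D3.

D3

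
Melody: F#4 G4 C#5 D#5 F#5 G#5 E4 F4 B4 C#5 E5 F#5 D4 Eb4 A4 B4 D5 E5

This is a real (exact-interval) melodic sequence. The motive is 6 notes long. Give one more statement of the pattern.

C4 Db4 G4 A4 C5 D5

Unit = 6 notes; the statements start on F#4, E4, D4, moving down a 2nd each time.
Statement 4 starts on C4 and keeps the same exact contour: C4 Db4 G4 A4 C5 D5.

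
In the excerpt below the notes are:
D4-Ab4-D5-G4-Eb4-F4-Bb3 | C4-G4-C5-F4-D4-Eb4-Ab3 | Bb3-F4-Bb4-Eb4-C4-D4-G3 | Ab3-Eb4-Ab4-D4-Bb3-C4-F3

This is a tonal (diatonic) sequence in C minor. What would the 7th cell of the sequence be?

Taking 7-note groups, the heads are D4, C4, Bb3, Ab3: the pattern moves down a 2nd.
Carrying on: G3 → F3 → Eb3.
So cell 7 is Eb3 Bb3 Eb4 Ab3 F3 G3 C3.

Eb3 Bb3 Eb4 Ab3 F3 G3 C3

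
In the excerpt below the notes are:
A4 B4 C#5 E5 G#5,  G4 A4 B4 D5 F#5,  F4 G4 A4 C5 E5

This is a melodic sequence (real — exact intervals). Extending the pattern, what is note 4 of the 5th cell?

Grouping in 5s, the 4th note of each cell is E5, D5, C5.
Extending down a 2nd: Bb4 → Ab4.

Ab4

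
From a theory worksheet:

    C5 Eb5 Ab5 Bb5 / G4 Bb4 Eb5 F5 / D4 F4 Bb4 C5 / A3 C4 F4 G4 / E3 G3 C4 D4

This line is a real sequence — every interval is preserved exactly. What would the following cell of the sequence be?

Taking 4-note groups, the heads are C5, G4, D4, A3, E3: the pattern moves down a 4th.
So cell 6 is B2 D3 G3 A3.

B2 D3 G3 A3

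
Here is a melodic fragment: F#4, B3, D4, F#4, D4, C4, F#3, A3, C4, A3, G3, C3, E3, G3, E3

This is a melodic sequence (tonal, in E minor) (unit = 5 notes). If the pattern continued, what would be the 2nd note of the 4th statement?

G2

Grouping in 5s, the 2nd note of each cell is B3, F#3, C3.
Each moves down a 4th; the next is G2.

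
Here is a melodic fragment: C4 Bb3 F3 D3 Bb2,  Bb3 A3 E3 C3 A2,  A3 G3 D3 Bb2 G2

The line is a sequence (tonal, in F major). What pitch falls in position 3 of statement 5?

Bb2

The unit is 5 notes. Position-3 pitches of the 3 shown cells: F3, E3, D3.
Each moves down a 2nd. Continuing: C3 → Bb2.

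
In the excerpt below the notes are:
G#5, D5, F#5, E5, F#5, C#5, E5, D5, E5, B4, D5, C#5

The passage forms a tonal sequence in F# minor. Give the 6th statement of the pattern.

Unit = 4 notes; the statements start on G#5, F#5, E5, moving down a 2nd each time.
Carrying on: D5 → C#5 → B4.
From B4 the diatonic shape gives B4 F#4 A4 G#4.

B4 F#4 A4 G#4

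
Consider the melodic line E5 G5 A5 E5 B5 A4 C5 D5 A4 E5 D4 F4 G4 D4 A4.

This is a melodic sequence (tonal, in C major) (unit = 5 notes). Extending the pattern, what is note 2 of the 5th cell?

The unit is 5 notes. Position-2 pitches of the 3 shown cells: G5, C5, F4.
Carrying that down a 5th forward: B3 → E3.

E3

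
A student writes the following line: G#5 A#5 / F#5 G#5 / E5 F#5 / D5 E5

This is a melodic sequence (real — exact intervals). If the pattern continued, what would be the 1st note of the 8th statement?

Gb4

With 2-note cells, note 1 of each statement runs G#5, F#5, E5, D5.
Each moves down a 2nd. Continuing: C5 → Bb4 → Ab4 → Gb4.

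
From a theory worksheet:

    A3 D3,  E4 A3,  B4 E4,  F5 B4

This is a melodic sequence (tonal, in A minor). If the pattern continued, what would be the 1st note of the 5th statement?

C6

Grouping in 2s, the 1st note of each cell is A3, E4, B4, F5.
One more up a 5th gives C6.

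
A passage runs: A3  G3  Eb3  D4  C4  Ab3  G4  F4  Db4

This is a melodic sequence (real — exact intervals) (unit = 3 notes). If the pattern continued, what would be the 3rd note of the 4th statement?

Gb4

Grouping in 3s, the 3rd note of each cell is Eb3, Ab3, Db4.
One more up a 4th gives Gb4.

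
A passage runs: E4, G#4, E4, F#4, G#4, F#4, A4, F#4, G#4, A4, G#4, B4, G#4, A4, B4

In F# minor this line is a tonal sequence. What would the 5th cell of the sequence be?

B4 D5 B4 C#5 D5

Unit = 5 notes; the statements start on E4, F#4, G#4, moving up a 2nd each time.
Carrying on: A4 → B4.
So cell 5 is B4 D5 B4 C#5 D5.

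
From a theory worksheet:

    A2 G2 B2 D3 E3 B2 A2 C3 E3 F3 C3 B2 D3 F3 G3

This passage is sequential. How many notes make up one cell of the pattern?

15 notes total. Splitting into 3 groups of 5:
A2 G2 B2 D3 E3 | B2 A2 C3 E3 F3 | C3 B2 D3 F3 G3
Every group is a transposition up a 2nd of the one before; no shorter unit works.

5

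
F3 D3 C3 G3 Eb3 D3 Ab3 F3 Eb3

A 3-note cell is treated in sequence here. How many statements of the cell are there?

3

9 notes in groups of 3 gives 9/3 = 3 statements.
Starts: F3, G3, Ab3 — each up a 2nd.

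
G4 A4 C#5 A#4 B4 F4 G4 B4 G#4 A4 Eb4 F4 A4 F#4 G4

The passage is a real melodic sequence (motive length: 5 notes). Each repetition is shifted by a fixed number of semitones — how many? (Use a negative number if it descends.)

-2

Taking 5-note groups, the heads are G4, F4, Eb4: the pattern moves down a 2nd.
Counting half-steps from G4 to F4: -2.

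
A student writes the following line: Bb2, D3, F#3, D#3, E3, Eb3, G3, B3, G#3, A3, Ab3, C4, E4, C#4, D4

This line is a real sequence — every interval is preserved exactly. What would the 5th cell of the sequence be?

With a 5-note motive the entries are Bb2, Eb3, Ab3, each up a 4th from the previous.
Carrying on: Db4 → Gb4.
From Gb4 the exact shape gives Gb4 Bb4 D5 B4 C5.

Gb4 Bb4 D5 B4 C5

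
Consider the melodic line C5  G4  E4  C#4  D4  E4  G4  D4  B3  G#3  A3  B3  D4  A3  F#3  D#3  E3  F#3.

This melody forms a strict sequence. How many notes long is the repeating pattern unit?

Try groups of 6 (3 cells in 18 notes):
C5 G4 E4 C#4 D4 E4 | G4 D4 B3 G#3 A3 B3 | D4 A3 F#3 D#3 E3 F#3
That's a consistent down a 4th shift per cell, and no other grouping gives one.

6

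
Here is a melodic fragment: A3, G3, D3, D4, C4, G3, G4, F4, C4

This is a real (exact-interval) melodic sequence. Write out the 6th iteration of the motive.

Taking 3-note groups, the heads are A3, D4, G4: the pattern moves up a 4th.
Extending up a 4th: C5 → F5 → Bb5.
So cell 6 is Bb5 Ab5 Eb5.

Bb5 Ab5 Eb5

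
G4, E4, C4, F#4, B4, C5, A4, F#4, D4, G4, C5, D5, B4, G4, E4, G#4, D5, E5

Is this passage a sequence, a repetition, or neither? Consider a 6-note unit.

neither

Note 4 of cell 3 is G#4; if this were a sequence it would be A4. No unit length gives a consistent transposition pattern.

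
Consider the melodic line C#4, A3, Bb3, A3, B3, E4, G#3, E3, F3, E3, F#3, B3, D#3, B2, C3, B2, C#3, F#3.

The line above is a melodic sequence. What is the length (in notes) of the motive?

6

There are 18 notes; a 6-note unit gives 3 cells:
C#4 A3 Bb3 A3 B3 E4 | G#3 E3 F3 E3 F#3 B3 | D#3 B2 C3 B2 C#3 F#3
Each cell is the previous one down a 4th — so the unit is 6 notes.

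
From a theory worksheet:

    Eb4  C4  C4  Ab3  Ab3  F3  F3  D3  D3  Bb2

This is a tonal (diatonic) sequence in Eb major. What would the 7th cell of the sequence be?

G2 Eb2

With a 2-note motive the entries are Eb4, C4, Ab3, F3, D3, each down a 3rd from the previous.
Carrying on: Bb2 → G2.
From G2 the diatonic shape gives G2 Eb2.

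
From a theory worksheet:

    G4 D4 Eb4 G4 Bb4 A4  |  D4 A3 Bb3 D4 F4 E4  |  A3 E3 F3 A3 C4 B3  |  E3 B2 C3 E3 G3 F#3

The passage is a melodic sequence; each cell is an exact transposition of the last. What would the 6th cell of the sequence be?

F#2 C#2 D2 F#2 A2 G#2

With a 6-note motive the entries are G4, D4, A3, E3, each down a 4th from the previous.
Continuing the starts: B2 → F#2.
From F#2 the exact shape gives F#2 C#2 D2 F#2 A2 G#2.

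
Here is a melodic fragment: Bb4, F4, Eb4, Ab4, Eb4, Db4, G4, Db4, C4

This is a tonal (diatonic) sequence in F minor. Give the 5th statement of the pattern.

Eb4 Bb3 Ab3

The 3-note cells begin on Bb4, Ab4, G4 — each down a 2nd from the last.
Extending down a 2nd: F4 → Eb4.
Statement 5 starts on Eb4 and keeps the same diatonic contour: Eb4 Bb3 Ab3.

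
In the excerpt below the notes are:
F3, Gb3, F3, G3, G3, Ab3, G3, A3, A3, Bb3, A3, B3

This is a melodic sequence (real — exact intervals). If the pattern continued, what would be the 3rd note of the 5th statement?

C#4

The unit is 4 notes. Position-3 pitches of the 3 shown cells: F3, G3, A3.
Extending up a 2nd: B3 → C#4.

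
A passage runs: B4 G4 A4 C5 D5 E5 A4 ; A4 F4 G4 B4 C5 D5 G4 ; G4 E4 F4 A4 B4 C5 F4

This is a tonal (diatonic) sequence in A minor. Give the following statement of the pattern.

F4 D4 E4 G4 A4 B4 E4

With a 7-note motive the entries are B4, A4, G4, each down a 2nd from the previous.
From F4 the diatonic shape gives F4 D4 E4 G4 A4 B4 E4.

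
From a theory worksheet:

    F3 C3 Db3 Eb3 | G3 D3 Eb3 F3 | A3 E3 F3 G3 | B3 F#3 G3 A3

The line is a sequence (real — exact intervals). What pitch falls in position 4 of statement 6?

C#4

The unit is 4 notes. Position-4 pitches of the 4 shown cells: Eb3, F3, G3, A3.
Extending up a 2nd: B3 → C#4.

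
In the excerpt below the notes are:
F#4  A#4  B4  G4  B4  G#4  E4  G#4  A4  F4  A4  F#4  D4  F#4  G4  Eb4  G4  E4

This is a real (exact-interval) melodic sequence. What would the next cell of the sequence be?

C4 E4 F4 Db4 F4 D4

The 6-note cells begin on F#4, E4, D4 — each down a 2nd from the last.
Statement 4 starts on C4 and keeps the same exact contour: C4 E4 F4 Db4 F4 D4.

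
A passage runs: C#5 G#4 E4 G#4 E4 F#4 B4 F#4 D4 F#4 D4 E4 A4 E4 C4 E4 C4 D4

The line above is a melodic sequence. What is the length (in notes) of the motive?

There are 18 notes; a 6-note unit gives 3 cells:
C#5 G#4 E4 G#4 E4 F#4 | B4 F#4 D4 F#4 D4 E4 | A4 E4 C4 E4 C4 D4
Every group is a transposition down a 2nd of the one before; no shorter unit works.

6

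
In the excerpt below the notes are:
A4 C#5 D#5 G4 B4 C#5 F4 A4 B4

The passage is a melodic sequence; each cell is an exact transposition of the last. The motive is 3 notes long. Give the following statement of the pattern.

With a 3-note motive the entries are A4, G4, F4, each down a 2nd from the previous.
So cell 4 is Eb4 G4 A4.

Eb4 G4 A4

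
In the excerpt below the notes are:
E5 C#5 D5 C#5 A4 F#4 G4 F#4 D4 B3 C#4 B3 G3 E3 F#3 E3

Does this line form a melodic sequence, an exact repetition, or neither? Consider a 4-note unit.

sequence

Each 4-note cell is the previous one transposed down a 5th.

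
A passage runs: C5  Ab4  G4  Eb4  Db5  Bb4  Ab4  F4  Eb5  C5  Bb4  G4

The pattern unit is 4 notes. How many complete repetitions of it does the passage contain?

3

12 notes in groups of 4 gives 12/4 = 3 statements.
Starts: C5, Db5, Eb5 — each up a 2nd.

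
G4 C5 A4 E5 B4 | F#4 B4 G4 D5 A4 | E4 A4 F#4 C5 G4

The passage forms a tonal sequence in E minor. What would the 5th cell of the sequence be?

With a 5-note motive the entries are G4, F#4, E4, each down a 2nd from the previous.
Carrying on: D4 → C4.
From C4 the diatonic shape gives C4 F#4 D4 A4 E4.

C4 F#4 D4 A4 E4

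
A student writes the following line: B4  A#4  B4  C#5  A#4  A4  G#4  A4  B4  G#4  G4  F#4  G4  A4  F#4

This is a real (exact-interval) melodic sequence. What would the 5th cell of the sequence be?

Eb4 D4 Eb4 F4 D4

Taking 5-note groups, the heads are B4, A4, G4: the pattern moves down a 2nd.
Extending down a 2nd: F4 → Eb4.
So cell 5 is Eb4 D4 Eb4 F4 D4.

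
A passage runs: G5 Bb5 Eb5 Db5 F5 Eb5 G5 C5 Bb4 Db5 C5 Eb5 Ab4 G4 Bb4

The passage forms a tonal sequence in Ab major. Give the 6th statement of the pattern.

The 5-note cells begin on G5, Eb5, C5 — each down a 3rd from the last.
Carrying on: Ab4 → F4 → Db4.
Statement 6 starts on Db4 and keeps the same diatonic contour: Db4 F4 Bb3 Ab3 C4.

Db4 F4 Bb3 Ab3 C4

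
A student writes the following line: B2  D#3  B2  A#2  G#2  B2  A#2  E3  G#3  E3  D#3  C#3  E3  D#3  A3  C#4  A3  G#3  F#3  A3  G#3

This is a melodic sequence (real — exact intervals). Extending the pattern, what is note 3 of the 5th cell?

The unit is 7 notes. Position-3 pitches of the 3 shown cells: B2, E3, A3.
Each moves up a 4th. Continuing: D4 → G4.

G4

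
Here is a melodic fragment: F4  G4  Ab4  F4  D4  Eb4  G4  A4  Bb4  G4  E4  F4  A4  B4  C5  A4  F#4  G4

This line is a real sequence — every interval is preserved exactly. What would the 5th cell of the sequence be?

C#5 D#5 E5 C#5 A#4 B4

Taking 6-note groups, the heads are F4, G4, A4: the pattern moves up a 2nd.
Carrying on: B4 → C#5.
Statement 5 starts on C#5 and keeps the same exact contour: C#5 D#5 E5 C#5 A#4 B4.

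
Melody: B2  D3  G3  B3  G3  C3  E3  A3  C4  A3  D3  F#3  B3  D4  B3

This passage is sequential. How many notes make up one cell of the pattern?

5

Try groups of 5 (3 cells in 15 notes):
B2 D3 G3 B3 G3 | C3 E3 A3 C4 A3 | D3 F#3 B3 D4 B3
That's a consistent up a 2nd shift per cell, and no other grouping gives one.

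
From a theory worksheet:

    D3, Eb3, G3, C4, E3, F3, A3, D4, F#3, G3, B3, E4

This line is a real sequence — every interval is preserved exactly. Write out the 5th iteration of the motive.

With a 4-note motive the entries are D3, E3, F#3, each up a 2nd from the previous.
Continuing the starts: G#3 → A#3.
From A#3 the exact shape gives A#3 B3 D#4 G#4.

A#3 B3 D#4 G#4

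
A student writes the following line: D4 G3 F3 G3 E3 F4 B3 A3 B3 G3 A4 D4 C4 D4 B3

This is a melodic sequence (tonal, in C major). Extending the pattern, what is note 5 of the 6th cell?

With 5-note cells, note 5 of each statement runs E3, G3, B3.
Each moves up a 3rd. Continuing: D4 → F4 → A4.

A4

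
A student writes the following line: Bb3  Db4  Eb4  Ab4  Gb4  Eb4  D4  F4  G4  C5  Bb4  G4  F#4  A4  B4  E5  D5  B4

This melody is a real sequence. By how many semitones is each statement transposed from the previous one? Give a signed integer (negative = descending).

4

With a 6-note motive the entries are Bb3, D4, F#4, each up a 3rd from the previous.
Bb3→D4 is 62 − 58 = 4 semitones.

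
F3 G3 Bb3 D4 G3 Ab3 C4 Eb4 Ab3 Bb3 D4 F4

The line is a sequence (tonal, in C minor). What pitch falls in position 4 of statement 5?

Ab4

Grouping in 4s, the 4th note of each cell is D4, Eb4, F4.
Carrying that up a 2nd forward: G4 → Ab4.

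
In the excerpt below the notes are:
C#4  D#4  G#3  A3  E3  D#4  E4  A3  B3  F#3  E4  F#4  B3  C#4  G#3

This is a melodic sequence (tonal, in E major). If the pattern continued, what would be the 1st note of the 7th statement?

B4

Grouping in 5s, the 1st note of each cell is C#4, D#4, E4.
Extending up a 2nd: F#4 → G#4 → A4 → B4.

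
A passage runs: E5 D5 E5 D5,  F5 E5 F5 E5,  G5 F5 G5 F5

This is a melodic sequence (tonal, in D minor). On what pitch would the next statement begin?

A5

The 4-note cells begin on E5, F5, G5 — each up a 2nd from the last.
One more step up a 2nd gives A5.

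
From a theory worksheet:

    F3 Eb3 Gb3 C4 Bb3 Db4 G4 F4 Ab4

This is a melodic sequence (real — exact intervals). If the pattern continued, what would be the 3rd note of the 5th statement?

Bb5

With 3-note cells, note 3 of each statement runs Gb3, Db4, Ab4.
Carrying that up a 5th forward: Eb5 → Bb5.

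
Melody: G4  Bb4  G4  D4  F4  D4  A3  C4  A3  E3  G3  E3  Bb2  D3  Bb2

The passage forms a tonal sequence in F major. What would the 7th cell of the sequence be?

With a 3-note motive the entries are G4, D4, A3, E3, Bb2, each down a 4th from the previous.
Continuing the starts: F2 → C2.
From C2 the diatonic shape gives C2 E2 C2.

C2 E2 C2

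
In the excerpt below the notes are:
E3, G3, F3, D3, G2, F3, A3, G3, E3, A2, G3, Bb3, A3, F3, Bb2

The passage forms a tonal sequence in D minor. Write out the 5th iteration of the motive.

Bb3 D4 C4 A3 D3

Taking 5-note groups, the heads are E3, F3, G3: the pattern moves up a 2nd.
Carrying on: A3 → Bb3.
So cell 5 is Bb3 D4 C4 A3 D3.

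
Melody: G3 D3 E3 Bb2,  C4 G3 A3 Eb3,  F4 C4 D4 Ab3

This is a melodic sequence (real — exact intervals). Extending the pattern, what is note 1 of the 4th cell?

Grouping in 4s, the 1st note of each cell is G3, C4, F4.
One more up a 4th gives Bb4.

Bb4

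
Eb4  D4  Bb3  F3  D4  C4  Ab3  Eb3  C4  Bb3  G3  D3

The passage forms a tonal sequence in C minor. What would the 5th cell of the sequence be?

Ab3 G3 Eb3 Bb2

The 4-note cells begin on Eb4, D4, C4 — each down a 2nd from the last.
Extending down a 2nd: Bb3 → Ab3.
So cell 5 is Ab3 G3 Eb3 Bb2.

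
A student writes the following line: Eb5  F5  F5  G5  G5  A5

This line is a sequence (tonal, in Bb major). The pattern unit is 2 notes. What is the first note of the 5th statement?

The 2-note cells begin on Eb5, F5, G5 — each up a 2nd from the last.
Extending the heads up a 2nd: A5 → Bb5.

Bb5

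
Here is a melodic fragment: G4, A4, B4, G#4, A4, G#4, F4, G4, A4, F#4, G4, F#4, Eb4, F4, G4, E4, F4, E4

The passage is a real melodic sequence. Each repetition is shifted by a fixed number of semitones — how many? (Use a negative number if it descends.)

Taking 6-note groups, the heads are G4, F4, Eb4: the pattern moves down a 2nd.
G4→F4 is 65 − 67 = -2 semitones.

-2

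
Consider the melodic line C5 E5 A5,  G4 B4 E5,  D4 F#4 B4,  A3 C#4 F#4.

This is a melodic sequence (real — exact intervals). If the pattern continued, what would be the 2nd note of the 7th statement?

A#2

The unit is 3 notes. Position-2 pitches of the 4 shown cells: E5, B4, F#4, C#4.
Carrying that down a 4th forward: G#3 → D#3 → A#2.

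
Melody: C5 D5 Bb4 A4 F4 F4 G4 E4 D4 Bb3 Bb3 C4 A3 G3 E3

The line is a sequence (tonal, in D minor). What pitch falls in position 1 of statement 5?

With 5-note cells, note 1 of each statement runs C5, F4, Bb3.
Carrying that down a 5th forward: E3 → A2.

A2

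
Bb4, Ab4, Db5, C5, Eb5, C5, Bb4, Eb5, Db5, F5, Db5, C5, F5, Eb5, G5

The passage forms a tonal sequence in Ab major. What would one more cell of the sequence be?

Unit = 5 notes; the statements start on Bb4, C5, Db5, moving up a 2nd each time.
Statement 4 starts on Eb5 and keeps the same diatonic contour: Eb5 Db5 G5 F5 Ab5.

Eb5 Db5 G5 F5 Ab5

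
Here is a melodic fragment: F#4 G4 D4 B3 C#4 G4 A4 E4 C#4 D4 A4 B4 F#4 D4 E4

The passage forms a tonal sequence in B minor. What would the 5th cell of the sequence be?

C#5 D5 A4 F#4 G4

With a 5-note motive the entries are F#4, G4, A4, each up a 2nd from the previous.
Carrying on: B4 → C#5.
Statement 5 starts on C#5 and keeps the same diatonic contour: C#5 D5 A4 F#4 G4.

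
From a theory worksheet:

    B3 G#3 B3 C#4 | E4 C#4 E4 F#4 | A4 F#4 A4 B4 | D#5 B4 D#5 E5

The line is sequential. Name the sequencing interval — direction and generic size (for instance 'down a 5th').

With a 4-note motive the entries are B3, E4, A4, D#5, each up a 4th from the previous.
From B3 to E4: up a 4th.

up a 4th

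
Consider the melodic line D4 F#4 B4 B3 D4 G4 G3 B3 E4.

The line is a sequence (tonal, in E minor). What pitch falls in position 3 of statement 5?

The unit is 3 notes. Position-3 pitches of the 3 shown cells: B4, G4, E4.
Extending down a 3rd: C4 → A3.

A3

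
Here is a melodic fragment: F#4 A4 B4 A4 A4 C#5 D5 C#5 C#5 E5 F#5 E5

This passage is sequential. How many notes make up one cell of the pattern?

4

There are 12 notes; a 4-note unit gives 3 cells:
F#4 A4 B4 A4 | A4 C#5 D5 C#5 | C#5 E5 F#5 E5
Every group is a transposition up a 3rd of the one before; no shorter unit works.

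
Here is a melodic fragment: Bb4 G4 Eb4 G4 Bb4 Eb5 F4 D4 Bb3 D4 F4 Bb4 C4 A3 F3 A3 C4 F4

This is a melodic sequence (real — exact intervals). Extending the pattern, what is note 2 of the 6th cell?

With 6-note cells, note 2 of each statement runs G4, D4, A3.
Carrying that down a 4th forward: E3 → B2 → F#2.

F#2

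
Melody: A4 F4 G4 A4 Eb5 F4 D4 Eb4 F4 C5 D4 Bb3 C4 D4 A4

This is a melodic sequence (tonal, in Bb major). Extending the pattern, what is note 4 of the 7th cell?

C3

With 5-note cells, note 4 of each statement runs A4, F4, D4.
Each moves down a 3rd. Continuing: Bb3 → G3 → Eb3 → C3.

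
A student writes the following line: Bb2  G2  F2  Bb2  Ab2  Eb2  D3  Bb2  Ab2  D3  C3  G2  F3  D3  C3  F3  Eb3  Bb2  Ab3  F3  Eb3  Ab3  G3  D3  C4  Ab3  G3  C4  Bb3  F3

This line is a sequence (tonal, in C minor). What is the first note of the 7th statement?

The 6-note cells begin on Bb2, D3, F3, Ab3, C4 — each up a 3rd from the last.
Continuing: Eb4 → G4. Statement 7 starts on G4.

G4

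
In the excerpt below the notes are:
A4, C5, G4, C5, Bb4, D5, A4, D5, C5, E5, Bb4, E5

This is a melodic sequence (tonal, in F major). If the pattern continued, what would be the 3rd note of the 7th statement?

With 4-note cells, note 3 of each statement runs G4, A4, Bb4.
Carrying that up a 2nd forward: C5 → D5 → E5 → F5.

F5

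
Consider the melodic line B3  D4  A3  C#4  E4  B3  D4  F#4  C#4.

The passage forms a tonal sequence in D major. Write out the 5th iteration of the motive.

F#4 A4 E4

The 3-note cells begin on B3, C#4, D4 — each up a 2nd from the last.
Continuing the starts: E4 → F#4.
From F#4 the diatonic shape gives F#4 A4 E4.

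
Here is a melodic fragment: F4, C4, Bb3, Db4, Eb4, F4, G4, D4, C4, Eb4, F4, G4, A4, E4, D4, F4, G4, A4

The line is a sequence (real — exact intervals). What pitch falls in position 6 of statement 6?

With 6-note cells, note 6 of each statement runs F4, G4, A4.
Carrying that up a 2nd forward: B4 → C#5 → D#5.

D#5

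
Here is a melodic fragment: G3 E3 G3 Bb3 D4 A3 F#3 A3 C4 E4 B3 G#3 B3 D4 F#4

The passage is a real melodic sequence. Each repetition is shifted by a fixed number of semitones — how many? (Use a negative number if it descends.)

With a 5-note motive the entries are G3, A3, B3, each up a 2nd from the previous.
Counting half-steps from G3 to A3: 2.

2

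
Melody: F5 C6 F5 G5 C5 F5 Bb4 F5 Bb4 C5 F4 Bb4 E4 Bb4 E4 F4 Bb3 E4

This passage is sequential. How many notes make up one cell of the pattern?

18 notes total. Splitting into 3 groups of 6:
F5 C6 F5 G5 C5 F5 | Bb4 F5 Bb4 C5 F4 Bb4 | E4 Bb4 E4 F4 Bb3 E4
Every group is a transposition down a 5th of the one before; no shorter unit works.

6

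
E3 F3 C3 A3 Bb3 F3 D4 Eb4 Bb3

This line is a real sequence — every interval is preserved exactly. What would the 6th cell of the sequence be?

F5 Gb5 Db5

Unit = 3 notes; the statements start on E3, A3, D4, moving up a 4th each time.
Carrying on: G4 → C5 → F5.
Statement 6 starts on F5 and keeps the same exact contour: F5 Gb5 Db5.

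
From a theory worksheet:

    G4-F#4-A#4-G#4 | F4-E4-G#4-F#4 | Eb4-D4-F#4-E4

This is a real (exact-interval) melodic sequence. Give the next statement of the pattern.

Db4 C4 E4 D4

The 4-note cells begin on G4, F4, Eb4 — each down a 2nd from the last.
Statement 4 starts on Db4 and keeps the same exact contour: Db4 C4 E4 D4.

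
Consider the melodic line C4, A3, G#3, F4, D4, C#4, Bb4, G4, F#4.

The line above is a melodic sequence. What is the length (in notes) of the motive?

3

Try groups of 3 (3 cells in 9 notes):
C4 A3 G#3 | F4 D4 C#4 | Bb4 G4 F#4
That's a consistent up a 4th shift per cell, and no other grouping gives one.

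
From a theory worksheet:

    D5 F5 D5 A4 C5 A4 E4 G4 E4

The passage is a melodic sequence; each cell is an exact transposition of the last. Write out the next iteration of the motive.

B3 D4 B3

With a 3-note motive the entries are D5, A4, E4, each down a 4th from the previous.
Statement 4 starts on B3 and keeps the same exact contour: B3 D4 B3.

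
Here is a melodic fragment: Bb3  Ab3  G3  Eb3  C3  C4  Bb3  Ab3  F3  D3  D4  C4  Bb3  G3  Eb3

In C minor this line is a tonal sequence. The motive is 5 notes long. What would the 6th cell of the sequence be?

With a 5-note motive the entries are Bb3, C4, D4, each up a 2nd from the previous.
Extending up a 2nd: Eb4 → F4 → G4.
Statement 6 starts on G4 and keeps the same diatonic contour: G4 F4 Eb4 C4 Ab3.

G4 F4 Eb4 C4 Ab3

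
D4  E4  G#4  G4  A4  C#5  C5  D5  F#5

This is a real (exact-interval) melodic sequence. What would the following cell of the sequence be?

F5 G5 B5

Unit = 3 notes; the statements start on D4, G4, C5, moving up a 4th each time.
From F5 the exact shape gives F5 G5 B5.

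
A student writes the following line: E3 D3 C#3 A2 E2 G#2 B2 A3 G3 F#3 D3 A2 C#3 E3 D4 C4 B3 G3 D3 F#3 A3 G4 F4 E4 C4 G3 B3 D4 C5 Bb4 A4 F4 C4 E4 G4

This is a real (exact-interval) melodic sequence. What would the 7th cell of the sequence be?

The 7-note cells begin on E3, A3, D4, G4, C5 — each up a 4th from the last.
Continuing the starts: F5 → Bb5.
Statement 7 starts on Bb5 and keeps the same exact contour: Bb5 Ab5 G5 Eb5 Bb4 D5 F5.

Bb5 Ab5 G5 Eb5 Bb4 D5 F5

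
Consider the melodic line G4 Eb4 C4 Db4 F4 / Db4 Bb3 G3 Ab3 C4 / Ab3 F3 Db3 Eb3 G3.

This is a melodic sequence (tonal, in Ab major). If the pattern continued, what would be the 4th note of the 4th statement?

The unit is 5 notes. Position-4 pitches of the 3 shown cells: Db4, Ab3, Eb3.
From Eb3, down a 4th gives Bb2.

Bb2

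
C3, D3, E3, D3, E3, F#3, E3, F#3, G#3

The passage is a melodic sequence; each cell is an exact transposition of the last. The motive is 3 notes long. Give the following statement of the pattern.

Taking 3-note groups, the heads are C3, D3, E3: the pattern moves up a 2nd.
From F#3 the exact shape gives F#3 G#3 A#3.

F#3 G#3 A#3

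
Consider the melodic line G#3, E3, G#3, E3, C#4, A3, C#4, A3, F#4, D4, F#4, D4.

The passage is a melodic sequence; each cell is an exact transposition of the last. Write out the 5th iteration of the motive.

Taking 4-note groups, the heads are G#3, C#4, F#4: the pattern moves up a 4th.
Extending up a 4th: B4 → E5.
So cell 5 is E5 C5 E5 C5.

E5 C5 E5 C5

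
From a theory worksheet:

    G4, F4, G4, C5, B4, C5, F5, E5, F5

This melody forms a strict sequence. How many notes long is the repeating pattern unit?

3

There are 9 notes; a 3-note unit gives 3 cells:
G4 F4 G4 | C5 B4 C5 | F5 E5 F5
Every group is a transposition up a 4th of the one before; no shorter unit works.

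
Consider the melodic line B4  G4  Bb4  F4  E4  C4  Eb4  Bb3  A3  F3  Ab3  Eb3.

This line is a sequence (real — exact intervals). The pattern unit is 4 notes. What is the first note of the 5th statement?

G2

The 4-note cells begin on B4, E4, A3 — each down a 5th from the last.
Extending the heads down a 5th: D3 → G2.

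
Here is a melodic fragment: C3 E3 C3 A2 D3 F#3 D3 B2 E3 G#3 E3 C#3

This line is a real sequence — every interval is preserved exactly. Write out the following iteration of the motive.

With a 4-note motive the entries are C3, D3, E3, each up a 2nd from the previous.
So cell 4 is F#3 A#3 F#3 D#3.

F#3 A#3 F#3 D#3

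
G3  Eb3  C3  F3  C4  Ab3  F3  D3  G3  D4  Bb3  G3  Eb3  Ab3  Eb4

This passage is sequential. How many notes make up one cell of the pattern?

There are 15 notes; a 5-note unit gives 3 cells:
G3 Eb3 C3 F3 C4 | Ab3 F3 D3 G3 D4 | Bb3 G3 Eb3 Ab3 Eb4
That's a consistent up a 2nd shift per cell, and no other grouping gives one.

5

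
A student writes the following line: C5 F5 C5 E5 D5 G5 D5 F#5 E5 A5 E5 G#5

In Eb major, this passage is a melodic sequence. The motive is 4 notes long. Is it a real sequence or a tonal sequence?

Each cell has the same semitone pattern (5, -5, 4) — intervals are preserved exactly.
And E5 lies outside Eb major, so the sequence is real rather than tonal.

real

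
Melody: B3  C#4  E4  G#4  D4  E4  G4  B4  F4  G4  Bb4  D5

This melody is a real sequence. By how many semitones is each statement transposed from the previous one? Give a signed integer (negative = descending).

The 4-note cells begin on B3, D4, F4 — each up a 3rd from the last.
Counting half-steps from B3 to D4: 3.

3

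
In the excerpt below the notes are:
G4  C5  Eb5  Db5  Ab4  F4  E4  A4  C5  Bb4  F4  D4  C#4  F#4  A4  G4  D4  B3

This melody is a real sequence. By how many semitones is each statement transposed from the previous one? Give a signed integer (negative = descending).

-3

With a 6-note motive the entries are G4, E4, C#4, each down a 3rd from the previous.
G4→E4 is 64 − 67 = -3 semitones.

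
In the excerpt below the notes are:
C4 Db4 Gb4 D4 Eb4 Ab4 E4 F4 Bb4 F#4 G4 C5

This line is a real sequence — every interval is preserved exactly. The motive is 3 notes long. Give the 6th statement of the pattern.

A#4 B4 E5

The 3-note cells begin on C4, D4, E4, F#4 — each up a 2nd from the last.
Continuing the starts: G#4 → A#4.
From A#4 the exact shape gives A#4 B4 E5.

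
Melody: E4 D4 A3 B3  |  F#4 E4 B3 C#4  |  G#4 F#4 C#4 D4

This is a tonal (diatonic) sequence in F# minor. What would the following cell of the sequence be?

With a 4-note motive the entries are E4, F#4, G#4, each up a 2nd from the previous.
So cell 4 is A4 G#4 D4 E4.

A4 G#4 D4 E4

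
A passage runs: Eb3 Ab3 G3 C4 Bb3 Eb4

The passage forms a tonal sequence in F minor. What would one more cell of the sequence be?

Db4 G4

Unit = 2 notes; the statements start on Eb3, G3, Bb3, moving up a 3rd each time.
So cell 4 is Db4 G4.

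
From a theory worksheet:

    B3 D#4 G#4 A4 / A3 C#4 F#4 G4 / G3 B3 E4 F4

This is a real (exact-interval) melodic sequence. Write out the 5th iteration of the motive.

Eb3 G3 C4 Db4

Taking 4-note groups, the heads are B3, A3, G3: the pattern moves down a 2nd.
Extending down a 2nd: F3 → Eb3.
So cell 5 is Eb3 G3 C4 Db4.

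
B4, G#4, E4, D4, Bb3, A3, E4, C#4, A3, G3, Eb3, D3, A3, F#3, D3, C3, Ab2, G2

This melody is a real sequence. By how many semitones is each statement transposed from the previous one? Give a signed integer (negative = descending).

-7

The 6-note cells begin on B4, E4, A3 — each down a 5th from the last.
B4→E4 is 64 − 71 = -7 semitones.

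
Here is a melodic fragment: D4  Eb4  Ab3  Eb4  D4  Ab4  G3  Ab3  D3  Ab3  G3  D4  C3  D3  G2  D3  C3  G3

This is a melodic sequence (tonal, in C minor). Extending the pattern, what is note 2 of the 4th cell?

G2

Grouping in 6s, the 2nd note of each cell is Eb4, Ab3, D3.
Each moves down a 5th; the next is G2.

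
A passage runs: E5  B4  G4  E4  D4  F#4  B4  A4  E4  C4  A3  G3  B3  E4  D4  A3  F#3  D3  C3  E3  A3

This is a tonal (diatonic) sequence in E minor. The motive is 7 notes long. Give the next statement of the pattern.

Taking 7-note groups, the heads are E5, A4, D4: the pattern moves down a 5th.
Statement 4 starts on G3 and keeps the same diatonic contour: G3 D3 B2 G2 F#2 A2 D3.

G3 D3 B2 G2 F#2 A2 D3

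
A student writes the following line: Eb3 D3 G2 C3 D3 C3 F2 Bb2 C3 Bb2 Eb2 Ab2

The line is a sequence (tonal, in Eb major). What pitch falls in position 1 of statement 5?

The unit is 4 notes. Position-1 pitches of the 3 shown cells: Eb3, D3, C3.
Each moves down a 2nd. Continuing: Bb2 → Ab2.

Ab2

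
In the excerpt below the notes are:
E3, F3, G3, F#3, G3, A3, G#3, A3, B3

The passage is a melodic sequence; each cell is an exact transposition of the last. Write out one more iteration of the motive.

The 3-note cells begin on E3, F#3, G#3 — each up a 2nd from the last.
From A#3 the exact shape gives A#3 B3 C#4.

A#3 B3 C#4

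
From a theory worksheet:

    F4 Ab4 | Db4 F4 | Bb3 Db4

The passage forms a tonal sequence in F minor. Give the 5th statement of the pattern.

Taking 2-note groups, the heads are F4, Db4, Bb3: the pattern moves down a 3rd.
Continuing the starts: G3 → Eb3.
Statement 5 starts on Eb3 and keeps the same diatonic contour: Eb3 G3.

Eb3 G3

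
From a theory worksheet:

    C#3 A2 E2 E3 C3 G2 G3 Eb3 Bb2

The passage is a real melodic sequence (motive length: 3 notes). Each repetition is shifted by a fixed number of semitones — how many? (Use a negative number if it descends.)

3

The 3-note cells begin on C#3, E3, G3 — each up a 3rd from the last.
C#3 to E3 spans +3 semitones.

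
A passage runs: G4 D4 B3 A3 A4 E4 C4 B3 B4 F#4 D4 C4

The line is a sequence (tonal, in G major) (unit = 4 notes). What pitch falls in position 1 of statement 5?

D5

With 4-note cells, note 1 of each statement runs G4, A4, B4.
Extending up a 2nd: C5 → D5.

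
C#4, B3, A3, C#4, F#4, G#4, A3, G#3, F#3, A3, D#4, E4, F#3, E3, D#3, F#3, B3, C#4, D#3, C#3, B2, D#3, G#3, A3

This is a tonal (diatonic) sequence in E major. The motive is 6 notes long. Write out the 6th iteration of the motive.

G#2 F#2 E2 G#2 C#3 D#3

The 6-note cells begin on C#4, A3, F#3, D#3 — each down a 3rd from the last.
Extending down a 3rd: B2 → G#2.
From G#2 the diatonic shape gives G#2 F#2 E2 G#2 C#3 D#3.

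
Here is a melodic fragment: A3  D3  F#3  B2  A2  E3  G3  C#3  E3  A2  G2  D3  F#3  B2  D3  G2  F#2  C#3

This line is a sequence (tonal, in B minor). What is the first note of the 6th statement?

C#3

Unit = 6 notes; the statements start on A3, G3, F#3, moving down a 2nd each time.
Continuing: E3 → D3 → C#3. Statement 6 starts on C#3.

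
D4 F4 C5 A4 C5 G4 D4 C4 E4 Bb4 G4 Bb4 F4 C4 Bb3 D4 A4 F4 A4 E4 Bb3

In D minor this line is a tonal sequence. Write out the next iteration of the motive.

With a 7-note motive the entries are D4, C4, Bb3, each down a 2nd from the previous.
From A3 the diatonic shape gives A3 C4 G4 E4 G4 D4 A3.

A3 C4 G4 E4 G4 D4 A3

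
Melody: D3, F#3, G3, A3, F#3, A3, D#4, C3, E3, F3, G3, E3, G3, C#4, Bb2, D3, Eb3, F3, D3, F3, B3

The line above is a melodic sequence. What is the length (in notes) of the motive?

7

Try groups of 7 (3 cells in 21 notes):
D3 F#3 G3 A3 F#3 A3 D#4 | C3 E3 F3 G3 E3 G3 C#4 | Bb2 D3 Eb3 F3 D3 F3 B3
Every group is a transposition down a 2nd of the one before; no shorter unit works.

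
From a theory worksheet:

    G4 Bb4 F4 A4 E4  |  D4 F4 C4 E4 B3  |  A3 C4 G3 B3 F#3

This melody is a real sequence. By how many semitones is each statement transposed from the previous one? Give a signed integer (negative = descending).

The 5-note cells begin on G4, D4, A3 — each down a 4th from the last.
Counting half-steps from G4 to D4: -5.

-5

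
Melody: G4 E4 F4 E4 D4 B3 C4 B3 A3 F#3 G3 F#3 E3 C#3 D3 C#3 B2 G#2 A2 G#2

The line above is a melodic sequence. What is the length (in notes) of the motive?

There are 20 notes; a 4-note unit gives 5 cells:
G4 E4 F4 E4 | D4 B3 C4 B3 | A3 F#3 G3 F#3 | E3 C#3 D3 C#3 | B2 G#2 A2 G#2
That's a consistent down a 4th shift per cell, and no other grouping gives one.

4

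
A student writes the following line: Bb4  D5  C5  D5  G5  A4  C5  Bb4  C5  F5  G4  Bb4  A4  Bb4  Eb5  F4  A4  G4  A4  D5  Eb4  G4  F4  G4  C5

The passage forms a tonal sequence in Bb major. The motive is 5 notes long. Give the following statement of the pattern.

Taking 5-note groups, the heads are Bb4, A4, G4, F4, Eb4: the pattern moves down a 2nd.
From D4 the diatonic shape gives D4 F4 Eb4 F4 Bb4.

D4 F4 Eb4 F4 Bb4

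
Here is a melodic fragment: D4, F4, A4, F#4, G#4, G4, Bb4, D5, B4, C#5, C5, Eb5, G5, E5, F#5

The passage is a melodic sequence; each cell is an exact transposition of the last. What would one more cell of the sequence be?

F5 Ab5 C6 A5 B5

Unit = 5 notes; the statements start on D4, G4, C5, moving up a 4th each time.
So cell 4 is F5 Ab5 C6 A5 B5.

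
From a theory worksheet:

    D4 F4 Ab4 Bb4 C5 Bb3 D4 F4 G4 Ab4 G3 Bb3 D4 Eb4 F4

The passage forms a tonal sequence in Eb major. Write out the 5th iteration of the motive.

C3 Eb3 G3 Ab3 Bb3

With a 5-note motive the entries are D4, Bb3, G3, each down a 3rd from the previous.
Extending down a 3rd: Eb3 → C3.
Statement 5 starts on C3 and keeps the same diatonic contour: C3 Eb3 G3 Ab3 Bb3.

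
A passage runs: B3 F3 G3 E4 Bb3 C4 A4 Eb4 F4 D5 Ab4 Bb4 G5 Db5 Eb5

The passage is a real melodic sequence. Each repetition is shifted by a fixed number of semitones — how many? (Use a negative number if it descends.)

5

Unit = 3 notes; the statements start on B3, E4, A4, D5, G5, moving up a 4th each time.
B3 to E4 spans +5 semitones.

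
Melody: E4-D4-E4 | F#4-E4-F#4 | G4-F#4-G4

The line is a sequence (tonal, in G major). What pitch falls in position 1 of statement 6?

Grouping in 3s, the 1st note of each cell is E4, F#4, G4.
Each moves up a 2nd. Continuing: A4 → B4 → C5.

C5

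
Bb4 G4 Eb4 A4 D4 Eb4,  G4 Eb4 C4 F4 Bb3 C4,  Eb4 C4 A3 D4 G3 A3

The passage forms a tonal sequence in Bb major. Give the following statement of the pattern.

C4 A3 F3 Bb3 Eb3 F3

Taking 6-note groups, the heads are Bb4, G4, Eb4: the pattern moves down a 3rd.
Statement 4 starts on C4 and keeps the same diatonic contour: C4 A3 F3 Bb3 Eb3 F3.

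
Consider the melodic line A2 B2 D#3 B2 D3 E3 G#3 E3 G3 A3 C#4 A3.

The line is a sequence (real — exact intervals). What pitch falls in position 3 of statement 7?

A5

With 4-note cells, note 3 of each statement runs D#3, G#3, C#4.
Each moves up a 4th. Continuing: F#4 → B4 → E5 → A5.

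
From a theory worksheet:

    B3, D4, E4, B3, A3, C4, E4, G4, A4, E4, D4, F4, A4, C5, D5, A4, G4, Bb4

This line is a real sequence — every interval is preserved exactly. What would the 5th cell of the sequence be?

Taking 6-note groups, the heads are B3, E4, A4: the pattern moves up a 4th.
Extending up a 4th: D5 → G5.
From G5 the exact shape gives G5 Bb5 C6 G5 F5 Ab5.

G5 Bb5 C6 G5 F5 Ab5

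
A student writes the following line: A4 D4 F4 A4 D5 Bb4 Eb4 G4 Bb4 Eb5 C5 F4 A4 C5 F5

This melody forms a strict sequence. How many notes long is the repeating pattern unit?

15 notes total. Splitting into 3 groups of 5:
A4 D4 F4 A4 D5 | Bb4 Eb4 G4 Bb4 Eb5 | C5 F4 A4 C5 F5
That's a consistent up a 2nd shift per cell, and no other grouping gives one.

5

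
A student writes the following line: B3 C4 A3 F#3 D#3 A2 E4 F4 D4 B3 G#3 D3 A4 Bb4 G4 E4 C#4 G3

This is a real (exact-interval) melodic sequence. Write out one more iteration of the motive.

Taking 6-note groups, the heads are B3, E4, A4: the pattern moves up a 4th.
So cell 4 is D5 Eb5 C5 A4 F#4 C4.

D5 Eb5 C5 A4 F#4 C4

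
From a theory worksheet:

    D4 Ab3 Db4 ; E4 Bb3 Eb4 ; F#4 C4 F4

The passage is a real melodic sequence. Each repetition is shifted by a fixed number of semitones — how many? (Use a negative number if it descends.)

Taking 3-note groups, the heads are D4, E4, F#4: the pattern moves up a 2nd.
D4 to E4 spans +2 semitones.

2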